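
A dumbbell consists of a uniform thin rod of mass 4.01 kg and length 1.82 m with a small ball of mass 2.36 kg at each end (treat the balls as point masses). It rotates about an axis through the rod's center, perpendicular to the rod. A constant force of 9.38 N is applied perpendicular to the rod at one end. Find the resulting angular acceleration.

α ≈ 1.70 rad/s²

I_rod = (1/12)ML² = (1/12)(4.01)(1.82)² = 1.107 kg·m².
I_balls = 2·m·(L/2)² = 2(2.36)(0.9100)² = 3.909 kg·m².
Total I = 5.016 kg·m².
τ = F·(L/2) = (9.38)(0.910) = 8.536 N·m.
α = τ/I = 8.536/5.016 = 1.702 rad/s².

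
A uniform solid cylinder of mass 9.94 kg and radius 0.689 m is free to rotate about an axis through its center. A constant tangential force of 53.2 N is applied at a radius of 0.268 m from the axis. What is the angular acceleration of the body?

α ≈ 6.04 rad/s²

I = ½MR² = (1/2)(9.94)(0.689)² = 2.359 kg·m².
τ = F·r = (53.2)(0.268) = 14.26 N·m.
From τ = Iα: α = 14.26/2.359 = 6.043 rad/s².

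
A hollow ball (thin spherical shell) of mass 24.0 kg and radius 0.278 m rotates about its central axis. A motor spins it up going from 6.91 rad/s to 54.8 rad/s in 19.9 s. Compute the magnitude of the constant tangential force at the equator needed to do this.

F ≈ 10.7 N

I = (2/3)MR² = (2/3)(24.0)(0.278)² = 1.237 kg·m².
α = Δω/Δt = (54.8 − 6.91)/19.9 = 2.407 rad/s².
The required torque is τ = Iα = (1.237)(2.407) = 2.976 N·m.
A tangential force at the equator gives τ = FR, so F = τ/R = 2.976/0.278 = 10.70 N.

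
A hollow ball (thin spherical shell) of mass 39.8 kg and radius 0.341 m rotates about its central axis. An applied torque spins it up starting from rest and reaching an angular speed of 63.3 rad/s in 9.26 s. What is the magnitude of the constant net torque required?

τ ≈ 21.1 N·m

I = (2/3)MR² = (2/3)(39.8)(0.341)² = 3.085 kg·m².
α = Δω/Δt = (63.3 − 0)/9.26 = 6.836 rad/s².
τ = Iα = (3.085)(6.836) = 21.09 N·m.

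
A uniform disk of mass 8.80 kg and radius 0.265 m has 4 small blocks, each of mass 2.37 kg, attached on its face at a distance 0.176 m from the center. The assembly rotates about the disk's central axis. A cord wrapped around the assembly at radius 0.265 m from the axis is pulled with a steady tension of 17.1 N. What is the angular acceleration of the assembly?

I_disk = ½MR² = ½(8.80)(0.265)² = 0.3090 kg·m².
I_blocks = 4·m·r² = 4(2.37)(0.176)² = 0.2937 kg·m².
Total I = 0.6026 kg·m².
τ = F r = (17.1)(0.265) = 4.532 N·m.
α = τ/I = 4.532/0.6026 = 7.519 rad/s².

α ≈ 7.52 rad/s²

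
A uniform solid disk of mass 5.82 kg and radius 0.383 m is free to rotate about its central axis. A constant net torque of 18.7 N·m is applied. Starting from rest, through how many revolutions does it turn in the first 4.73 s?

I = ½MR² = (1/2)(5.82)(0.383)² = 0.4269 kg·m².
α = τ/I = 18.7/0.4269 = 43.81 rad/s².
θ = ½αt² = ½(43.81)(4.73)² = 490.1 rad.
Revolutions = θ/(2π) = 77.99.

≈ 78.0 revolutions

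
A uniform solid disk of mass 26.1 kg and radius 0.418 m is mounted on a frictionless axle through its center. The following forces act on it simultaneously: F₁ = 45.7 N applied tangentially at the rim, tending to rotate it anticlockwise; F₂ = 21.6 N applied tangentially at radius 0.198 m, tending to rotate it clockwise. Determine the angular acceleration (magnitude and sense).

α ≈ 6.50 rad/s², anticlockwise

I = ½MR² = (1/2)(26.1)(0.418)² = 2.280 kg·m².
Taking anticlockwise as positive: τ₁ = +(45.7)(0.418) = +19.10 N·m; τ₂ = −(21.6)(0.198) = −4.277 N·m.
Net torque τ = 14.83 N·m.
α = τ/I = 14.83/2.280 = 6.502 rad/s².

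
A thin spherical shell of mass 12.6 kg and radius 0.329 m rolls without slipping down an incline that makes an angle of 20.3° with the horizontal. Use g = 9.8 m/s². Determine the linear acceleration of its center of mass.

a ≈ 2.04 m/s²

Translation along the incline: Mg sinθ − f = Ma.
Rotation about the center: fR = Iα with I = (2/3)MR². No-slip gives a = αR, so f = (I/R²)a = (2/3)M a.
Substituting: Mg sinθ = (1 + 0.6667)Ma, so a = g sinθ/(1 + 0.6667) = (9.8) sin 20.3° / 1.667 = 2.040 m/s².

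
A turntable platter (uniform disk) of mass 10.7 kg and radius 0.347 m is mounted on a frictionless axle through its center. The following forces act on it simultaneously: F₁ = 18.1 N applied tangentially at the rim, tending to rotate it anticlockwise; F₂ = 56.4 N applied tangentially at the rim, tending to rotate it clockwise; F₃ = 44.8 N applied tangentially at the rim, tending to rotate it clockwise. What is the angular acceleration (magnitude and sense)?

α ≈ 44.8 rad/s², clockwise

I = ½MR² = (1/2)(10.7)(0.347)² = 0.6442 kg·m².
Taking anticlockwise as positive: τ₁ = +(18.1)(0.347) = +6.281 N·m; τ₂ = −(56.4)(0.347) = −19.57 N·m; τ₃ = −(44.8)(0.347) = −15.55 N·m.
Net torque τ = -28.84 N·m.
α = τ/I = -28.84/0.6442 = -44.76 rad/s².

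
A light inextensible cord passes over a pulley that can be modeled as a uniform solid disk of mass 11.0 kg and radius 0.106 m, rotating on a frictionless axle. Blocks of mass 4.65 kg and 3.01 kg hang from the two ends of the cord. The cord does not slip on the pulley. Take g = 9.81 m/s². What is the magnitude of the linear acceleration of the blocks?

I = ½MR² = (1/2)(11.0)(0.106)² = 0.06180 kg·m².
Heavier block: m₁g − T₁ = m₁a. Lighter block: T₂ − m₂g = m₂a.
Pulley: (T₁ − T₂)R = Iα = I(a/R), so T₁ − T₂ = (I/R²)a = (1/2)M_p a = 5.500·a.
Adding the three: (m₁ − m₂)g = (m₁ + m₂ + 5.500)a, so a = (4.65 − 3.01)(9.81)/(4.65 + 3.01 + 5.500) = 1.223 m/s².

a ≈ 1.22 m/s²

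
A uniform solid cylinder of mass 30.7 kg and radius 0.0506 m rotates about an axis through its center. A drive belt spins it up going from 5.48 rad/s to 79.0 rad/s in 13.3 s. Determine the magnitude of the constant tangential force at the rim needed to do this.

I = ½MR² = (1/2)(30.7)(0.0506)² = 0.03930 kg·m².
α = Δω/Δt = (79.0 − 5.48)/13.3 = 5.528 rad/s².
The required torque is τ = Iα = (0.03930)(5.528) = 0.2173 N·m.
A tangential force at the rim gives τ = FR, so F = τ/R = 0.2173/0.0506 = 4.294 N.

F ≈ 4.29 N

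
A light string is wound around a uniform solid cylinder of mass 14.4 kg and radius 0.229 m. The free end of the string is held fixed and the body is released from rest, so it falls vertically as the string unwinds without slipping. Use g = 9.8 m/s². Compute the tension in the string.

T ≈ 47.0 N

Translation: Mg − T = Ma. Rotation about the center: TR = Iα with I = ½MR².
With a = αR: T = (I/R²)a = (1/2)M a, so Mg = (1 + 0.5000)Ma.
a = g/(1 + 0.5000) = 9.8/1.500 = 6.533 m/s².
T = 0.5000·M·a = (0.5000)(14.4)(6.533) = 47.04 N.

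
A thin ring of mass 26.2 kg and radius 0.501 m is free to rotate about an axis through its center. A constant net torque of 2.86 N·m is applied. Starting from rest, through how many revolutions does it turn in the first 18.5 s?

I = MR² = (26.2)(0.501)² = 6.576 kg·m².
α = τ/I = 2.86/6.576 = 0.4349 rad/s².
θ = ½αt² = ½(0.4349)(18.5)² = 74.42 rad.
Revolutions = θ/(2π) = 11.84.

≈ 11.8 revolutions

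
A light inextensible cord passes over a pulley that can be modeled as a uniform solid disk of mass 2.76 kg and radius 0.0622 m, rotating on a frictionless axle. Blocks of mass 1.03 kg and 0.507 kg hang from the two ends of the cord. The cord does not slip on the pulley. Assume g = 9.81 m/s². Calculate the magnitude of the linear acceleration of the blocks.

I = ½MR² = (1/2)(2.76)(0.0622)² = 0.005339 kg·m².
Heavier block: m₁g − T₁ = m₁a. Lighter block: T₂ − m₂g = m₂a.
Pulley: (T₁ − T₂)R = Iα = I(a/R), so T₁ − T₂ = (I/R²)a = (1/2)M_p a = 1.380·a.
Adding the three: (m₁ − m₂)g = (m₁ + m₂ + 1.380)a, so a = (1.03 − 0.507)(9.81)/(1.03 + 0.507 + 1.380) = 1.759 m/s².

a ≈ 1.76 m/s²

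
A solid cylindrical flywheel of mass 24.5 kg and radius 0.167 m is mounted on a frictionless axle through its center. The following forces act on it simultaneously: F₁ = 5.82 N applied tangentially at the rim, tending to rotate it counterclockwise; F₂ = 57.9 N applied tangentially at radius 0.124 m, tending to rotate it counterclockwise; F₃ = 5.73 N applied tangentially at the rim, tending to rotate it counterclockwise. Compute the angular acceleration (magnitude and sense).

α ≈ 26.7 rad/s², counterclockwise

I = ½MR² = (1/2)(24.5)(0.167)² = 0.3416 kg·m².
Taking counterclockwise as positive: τ₁ = +(5.82)(0.167) = +0.9719 N·m; τ₂ = +(57.9)(0.124) = +7.180 N·m; τ₃ = +(5.73)(0.167) = +0.9569 N·m.
Net torque τ = 9.108 N·m.
α = τ/I = 9.108/0.3416 = 26.66 rad/s².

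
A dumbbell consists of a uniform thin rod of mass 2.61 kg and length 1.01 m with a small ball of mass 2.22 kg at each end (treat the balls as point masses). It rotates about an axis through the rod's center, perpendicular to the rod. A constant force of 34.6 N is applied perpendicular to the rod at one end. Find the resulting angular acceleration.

α ≈ 12.9 rad/s²

I_rod = (1/12)ML² = (1/12)(2.61)(1.01)² = 0.2219 kg·m².
I_balls = 2·m·(L/2)² = 2(2.22)(0.5050)² = 1.132 kg·m².
Total I = 1.354 kg·m².
τ = F·(L/2) = (34.6)(0.505) = 17.47 N·m.
α = τ/I = 17.47/1.354 = 12.90 rad/s².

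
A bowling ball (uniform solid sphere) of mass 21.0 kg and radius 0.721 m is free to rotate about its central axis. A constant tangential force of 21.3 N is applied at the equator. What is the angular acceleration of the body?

I = (2/5)MR² = (2/5)(21.0)(0.721)² = 4.367 kg·m².
τ = F R = (21.3)(0.721) = 15.36 N·m.
Newton's second law for rotation, τ = Iα, gives α = τ/I = 15.36/4.367 = 3.517 rad/s².

α ≈ 3.52 rad/s²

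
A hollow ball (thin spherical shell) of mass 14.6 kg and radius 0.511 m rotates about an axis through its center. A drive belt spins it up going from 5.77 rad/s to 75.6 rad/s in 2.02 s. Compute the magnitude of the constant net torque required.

τ ≈ 87.9 N·m

I = (2/3)MR² = (2/3)(14.6)(0.511)² = 2.542 kg·m².
α = Δω/Δt = (75.6 − 5.77)/2.02 = 34.57 rad/s².
τ = Iα = (2.542)(34.57) = 87.86 N·m.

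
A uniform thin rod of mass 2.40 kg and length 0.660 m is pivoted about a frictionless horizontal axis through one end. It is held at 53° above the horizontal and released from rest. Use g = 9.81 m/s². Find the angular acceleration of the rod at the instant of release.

About the pivot, I = (1/3)ML² = (1/3)(2.40)(0.660)² = 0.3485 kg·m².
The weight acts at the center, a distance L/2 = 0.3300 m from the pivot; τ = Mg(L/2) cos 53° = 4.676 N·m.
α = τ/I = 4.676/0.3485 = 13.42 rad/s².

α ≈ 13.4 rad/s²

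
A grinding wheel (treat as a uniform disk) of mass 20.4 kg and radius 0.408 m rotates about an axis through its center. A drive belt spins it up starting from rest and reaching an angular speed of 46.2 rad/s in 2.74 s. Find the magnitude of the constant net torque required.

I = ½MR² = (1/2)(20.4)(0.408)² = 1.698 kg·m².
α = Δω/Δt = (46.2 − 0)/2.74 = 16.86 rad/s².
τ = Iα = (1.698)(16.86) = 28.63 N·m.

τ ≈ 28.6 N·m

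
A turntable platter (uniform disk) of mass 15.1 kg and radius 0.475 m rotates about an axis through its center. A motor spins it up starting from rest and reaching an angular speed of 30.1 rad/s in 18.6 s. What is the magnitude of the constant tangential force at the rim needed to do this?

F ≈ 5.80 N

I = ½MR² = (1/2)(15.1)(0.475)² = 1.703 kg·m².
α = Δω/Δt = (30.1 − 0)/18.6 = 1.618 rad/s².
The required torque is τ = Iα = (1.703)(1.618) = 2.757 N·m.
A tangential force at the rim gives τ = FR, so F = τ/R = 2.757/0.475 = 5.804 N.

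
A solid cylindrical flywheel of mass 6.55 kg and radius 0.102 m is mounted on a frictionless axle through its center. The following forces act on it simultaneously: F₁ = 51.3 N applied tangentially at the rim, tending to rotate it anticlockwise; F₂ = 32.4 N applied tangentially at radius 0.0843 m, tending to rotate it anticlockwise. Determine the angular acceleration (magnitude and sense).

α ≈ 234 rad/s², anticlockwise

I = ½MR² = (1/2)(6.55)(0.102)² = 0.03407 kg·m².
Taking anticlockwise as positive: τ₁ = +(51.3)(0.102) = +5.233 N·m; τ₂ = +(32.4)(0.0843) = +2.731 N·m.
Net torque τ = 7.964 N·m.
α = τ/I = 7.964/0.03407 = 233.7 rad/s².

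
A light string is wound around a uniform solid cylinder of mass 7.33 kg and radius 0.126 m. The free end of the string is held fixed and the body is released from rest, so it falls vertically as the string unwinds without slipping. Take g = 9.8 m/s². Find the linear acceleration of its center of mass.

a ≈ 6.53 m/s²

Translation: Mg − T = Ma. Rotation about the center: TR = Iα with I = ½MR².
With a = αR: T = (I/R²)a = (1/2)M a, so Mg = (1 + 0.5000)Ma.
a = g/(1 + 0.5000) = 9.8/1.500 = 6.533 m/s².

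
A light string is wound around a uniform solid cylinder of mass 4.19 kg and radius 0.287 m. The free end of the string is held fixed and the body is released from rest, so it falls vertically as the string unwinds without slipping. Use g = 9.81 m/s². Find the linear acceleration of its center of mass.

Translation: Mg − T = Ma. Rotation about the center: TR = Iα with I = ½MR².
With a = αR: T = (I/R²)a = (1/2)M a, so Mg = (1 + 0.5000)Ma.
a = g/(1 + 0.5000) = 9.81/1.500 = 6.540 m/s².

a ≈ 6.54 m/s²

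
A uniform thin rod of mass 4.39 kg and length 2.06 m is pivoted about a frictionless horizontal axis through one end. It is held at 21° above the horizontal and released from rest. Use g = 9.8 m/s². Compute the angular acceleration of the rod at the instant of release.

α ≈ 6.66 rad/s²

About the pivot, I = (1/3)ML² = (1/3)(4.39)(2.06)² = 6.210 kg·m².
The weight acts at the center, a distance L/2 = 1.030 m from the pivot; τ = Mg(L/2) cos 21° = 41.37 N·m.
α = τ/I = 41.37/6.210 = 6.662 rad/s².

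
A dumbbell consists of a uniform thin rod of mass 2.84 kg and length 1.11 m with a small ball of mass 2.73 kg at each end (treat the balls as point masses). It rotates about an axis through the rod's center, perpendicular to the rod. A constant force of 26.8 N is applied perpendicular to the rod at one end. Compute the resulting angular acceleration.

α ≈ 7.54 rad/s²

I_rod = (1/12)ML² = (1/12)(2.84)(1.11)² = 0.2916 kg·m².
I_balls = 2·m·(L/2)² = 2(2.73)(0.5550)² = 1.682 kg·m².
Total I = 1.973 kg·m².
τ = F·(L/2) = (26.8)(0.555) = 14.87 N·m.
α = τ/I = 14.87/1.973 = 7.537 rad/s².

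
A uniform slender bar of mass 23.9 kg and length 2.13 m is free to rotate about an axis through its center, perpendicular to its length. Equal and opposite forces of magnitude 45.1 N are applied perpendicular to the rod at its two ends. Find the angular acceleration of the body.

I = (1/12)ML² = (1/12)(23.9)(2.13)² = 9.036 kg·m².
The couple gives τ = F·(L/2) + F·(L/2) = F L = (45.1)(2.13) = 96.06 N·m.
Newton's second law for rotation, τ = Iα, gives α = τ/I = 96.06/9.036 = 10.63 rad/s².

α ≈ 10.6 rad/s²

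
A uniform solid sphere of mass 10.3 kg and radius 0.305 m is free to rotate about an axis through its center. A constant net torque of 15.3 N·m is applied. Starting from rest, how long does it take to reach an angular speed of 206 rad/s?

I = (2/5)MR² = (2/5)(10.3)(0.305)² = 0.3833 kg·m².
α = τ/I = 15.3/0.3833 = 39.92 rad/s².
ω = αt ⇒ t = ω/α = 206/39.92 = 5.160 s.

t ≈ 5.16 s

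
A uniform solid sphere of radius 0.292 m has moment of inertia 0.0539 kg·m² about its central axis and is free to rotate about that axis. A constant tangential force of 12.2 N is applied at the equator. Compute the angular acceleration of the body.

τ = F R = (12.2)(0.292) = 3.562 N·m.
Newton's second law for rotation, τ = Iα, gives α = τ/I = 3.562/0.05390 = 66.09 rad/s².

α ≈ 66.1 rad/s²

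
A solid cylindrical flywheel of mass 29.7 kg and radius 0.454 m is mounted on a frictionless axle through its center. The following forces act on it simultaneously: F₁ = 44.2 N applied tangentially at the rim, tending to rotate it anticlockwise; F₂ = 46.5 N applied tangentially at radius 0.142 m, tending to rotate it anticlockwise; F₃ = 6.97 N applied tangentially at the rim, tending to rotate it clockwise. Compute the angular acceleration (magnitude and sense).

α ≈ 7.68 rad/s², anticlockwise

I = ½MR² = (1/2)(29.7)(0.454)² = 3.061 kg·m².
Taking anticlockwise as positive: τ₁ = +(44.2)(0.454) = +20.07 N·m; τ₂ = +(46.5)(0.142) = +6.603 N·m; τ₃ = −(6.97)(0.454) = −3.164 N·m.
Net torque τ = 23.51 N·m.
α = τ/I = 23.51/3.061 = 7.679 rad/s².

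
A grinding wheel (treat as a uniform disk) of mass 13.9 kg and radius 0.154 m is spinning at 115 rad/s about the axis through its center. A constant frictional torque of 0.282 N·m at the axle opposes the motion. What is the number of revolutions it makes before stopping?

I = ½MR² = (1/2)(13.9)(0.154)² = 0.1648 kg·m².
The net torque has magnitude 0.282 N·m, opposing ω.
|α| = τ/I = 0.2820/0.1648 = 1.711 rad/s² (deceleration).
ω² = ω₀² − 2|α|θ with ω = 0 ⇒ θ = ω₀²/(2|α|) = 3865 rad = 615.1 rev.

≈ 615 revolutions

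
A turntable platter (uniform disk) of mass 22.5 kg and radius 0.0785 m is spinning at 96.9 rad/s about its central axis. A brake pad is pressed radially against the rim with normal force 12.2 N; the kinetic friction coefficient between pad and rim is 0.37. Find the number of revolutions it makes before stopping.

I = ½MR² = (1/2)(22.5)(0.0785)² = 0.06933 kg·m².
Friction force f = μN = (0.37)(12.2) = 4.514 N at the rim; torque magnitude τ = fR = 0.3543 N·m, opposing ω.
|α| = τ/I = 0.3543/0.06933 = 5.111 rad/s² (deceleration).
ω² = ω₀² − 2|α|θ with ω = 0 ⇒ θ = ω₀²/(2|α|) = 918.5 rad = 146.2 rev.

≈ 146 revolutions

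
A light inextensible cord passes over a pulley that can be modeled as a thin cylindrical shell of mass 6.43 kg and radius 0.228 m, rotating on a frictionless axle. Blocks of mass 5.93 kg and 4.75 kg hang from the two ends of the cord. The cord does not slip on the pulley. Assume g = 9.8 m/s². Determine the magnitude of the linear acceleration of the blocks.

I = MR² = (6.43)(0.228)² = 0.3343 kg·m².
Heavier block: m₁g − T₁ = m₁a. Lighter block: T₂ − m₂g = m₂a.
Pulley: (T₁ − T₂)R = Iα = I(a/R), so T₁ − T₂ = (I/R²)a = 1·M_p a = 6.430·a.
Adding the three: (m₁ − m₂)g = (m₁ + m₂ + 6.430)a, so a = (5.93 − 4.75)(9.8)/(5.93 + 4.75 + 6.430) = 0.6759 m/s².

a ≈ 0.676 m/s²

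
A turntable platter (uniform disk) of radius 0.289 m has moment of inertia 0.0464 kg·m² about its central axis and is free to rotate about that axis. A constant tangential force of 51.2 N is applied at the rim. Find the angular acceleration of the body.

α ≈ 319 rad/s²

τ = F R = (51.2)(0.289) = 14.80 N·m.
From τ = Iα: α = 14.80/0.04640 = 318.9 rad/s².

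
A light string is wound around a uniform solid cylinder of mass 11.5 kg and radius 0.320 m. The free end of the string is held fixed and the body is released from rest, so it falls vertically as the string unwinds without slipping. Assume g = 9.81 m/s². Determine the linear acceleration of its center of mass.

Translation: Mg − T = Ma. Rotation about the center: TR = Iα with I = ½MR².
With a = αR: T = (I/R²)a = (1/2)M a, so Mg = (1 + 0.5000)Ma.
a = g/(1 + 0.5000) = 9.81/1.500 = 6.540 m/s².

a ≈ 6.54 m/s²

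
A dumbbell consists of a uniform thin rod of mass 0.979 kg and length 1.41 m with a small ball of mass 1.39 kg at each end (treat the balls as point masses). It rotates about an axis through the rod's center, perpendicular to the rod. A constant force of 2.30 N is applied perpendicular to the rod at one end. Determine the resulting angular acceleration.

I_rod = (1/12)ML² = (1/12)(0.979)(1.41)² = 0.1622 kg·m².
I_balls = 2·m·(L/2)² = 2(1.39)(0.7050)² = 1.382 kg·m².
Total I = 1.544 kg·m².
τ = F·(L/2) = (2.30)(0.705) = 1.621 N·m.
α = τ/I = 1.621/1.544 = 1.050 rad/s².

α ≈ 1.05 rad/s²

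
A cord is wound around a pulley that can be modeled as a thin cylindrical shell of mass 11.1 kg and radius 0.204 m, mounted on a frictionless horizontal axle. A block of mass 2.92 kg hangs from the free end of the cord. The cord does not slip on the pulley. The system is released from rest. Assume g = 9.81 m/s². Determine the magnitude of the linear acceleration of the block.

a ≈ 2.04 m/s²

I = MR² = (11.1)(0.204)² = 0.4619 kg·m².
Block: mg − T = ma. Pulley: TR = Iα. No-slip: a = αR, so T = (I/R²)a = 11.10·a.
Then mg = (m + 11.10)a, so a = (2.92)(9.81)/(2.92 + 11.10) = 2.043 m/s².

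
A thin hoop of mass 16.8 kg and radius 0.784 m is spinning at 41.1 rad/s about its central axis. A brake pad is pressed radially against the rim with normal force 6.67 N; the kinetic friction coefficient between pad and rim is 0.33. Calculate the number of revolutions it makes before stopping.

I = MR² = (16.8)(0.784)² = 10.33 kg·m².
Friction force f = μN = (0.33)(6.67) = 2.201 N at the rim; torque magnitude τ = fR = 1.726 N·m, opposing ω.
|α| = τ/I = 1.726/10.33 = 0.1671 rad/s² (deceleration).
ω² = ω₀² − 2|α|θ with ω = 0 ⇒ θ = ω₀²/(2|α|) = 5054 rad = 804.4 rev.

≈ 804 revolutions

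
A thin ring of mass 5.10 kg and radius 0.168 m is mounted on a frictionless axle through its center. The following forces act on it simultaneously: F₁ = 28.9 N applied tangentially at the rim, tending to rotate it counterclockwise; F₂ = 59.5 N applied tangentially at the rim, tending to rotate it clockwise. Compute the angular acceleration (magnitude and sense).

I = MR² = (5.10)(0.168)² = 0.1439 kg·m².
Taking counterclockwise as positive: τ₁ = +(28.9)(0.168) = +4.855 N·m; τ₂ = −(59.5)(0.168) = −9.996 N·m.
Net torque τ = -5.141 N·m.
α = τ/I = -5.141/0.1439 = -35.71 rad/s².

α ≈ 35.7 rad/s², clockwise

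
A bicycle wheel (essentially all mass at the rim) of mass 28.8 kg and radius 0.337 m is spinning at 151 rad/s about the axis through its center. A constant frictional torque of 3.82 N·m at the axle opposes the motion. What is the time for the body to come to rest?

t ≈ 129 s

I = MR² = (28.8)(0.337)² = 3.271 kg·m².
The net torque has magnitude 3.82 N·m, opposing ω.
|α| = τ/I = 3.820/3.271 = 1.168 rad/s² (deceleration).
0 = ω₀ − |α|t ⇒ t = ω₀/|α| = 151/1.168 = 129.3 s.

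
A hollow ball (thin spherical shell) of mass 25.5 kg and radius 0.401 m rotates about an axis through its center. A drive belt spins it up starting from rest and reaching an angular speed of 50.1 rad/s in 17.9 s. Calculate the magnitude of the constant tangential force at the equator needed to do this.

I = (2/3)MR² = (2/3)(25.5)(0.401)² = 2.734 kg·m².
α = Δω/Δt = (50.1 − 0)/17.9 = 2.799 rad/s².
The required torque is τ = Iα = (2.734)(2.799) = 7.651 N·m.
A tangential force at the equator gives τ = FR, so F = τ/R = 7.651/0.401 = 19.08 N.

F ≈ 19.1 N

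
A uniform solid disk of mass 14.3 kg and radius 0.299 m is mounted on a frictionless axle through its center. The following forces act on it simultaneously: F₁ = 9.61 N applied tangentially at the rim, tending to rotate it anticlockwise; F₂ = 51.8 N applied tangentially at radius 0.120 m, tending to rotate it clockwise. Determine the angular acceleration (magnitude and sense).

α ≈ 5.23 rad/s², clockwise

I = ½MR² = (1/2)(14.3)(0.299)² = 0.6392 kg·m².
Taking anticlockwise as positive: τ₁ = +(9.61)(0.299) = +2.873 N·m; τ₂ = −(51.8)(0.120) = −6.216 N·m.
Net torque τ = -3.343 N·m.
α = τ/I = -3.343/0.6392 = -5.229 rad/s².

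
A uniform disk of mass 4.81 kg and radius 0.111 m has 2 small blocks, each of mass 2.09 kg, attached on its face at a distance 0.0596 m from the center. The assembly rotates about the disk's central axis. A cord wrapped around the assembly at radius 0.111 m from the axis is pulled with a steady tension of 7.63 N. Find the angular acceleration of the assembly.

I_disk = ½MR² = ½(4.81)(0.111)² = 0.02963 kg·m².
I_blocks = 2·m·r² = 2(2.09)(0.0596)² = 0.01485 kg·m².
Total I = 0.04448 kg·m².
τ = F r = (7.63)(0.111) = 0.8469 N·m.
α = τ/I = 0.8469/0.04448 = 19.04 rad/s².

α ≈ 19.0 rad/s²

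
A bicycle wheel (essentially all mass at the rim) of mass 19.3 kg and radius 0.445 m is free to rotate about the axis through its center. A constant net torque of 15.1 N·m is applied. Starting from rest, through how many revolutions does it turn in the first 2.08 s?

I = MR² = (19.3)(0.445)² = 3.822 kg·m².
α = τ/I = 15.1/3.822 = 3.951 rad/s².
θ = ½αt² = ½(3.951)(2.08)² = 8.547 rad.
Revolutions = θ/(2π) = 1.360.

≈ 1.36 revolutions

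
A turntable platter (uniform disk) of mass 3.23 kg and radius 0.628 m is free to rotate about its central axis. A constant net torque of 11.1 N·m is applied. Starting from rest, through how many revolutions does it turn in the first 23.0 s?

I = ½MR² = (1/2)(3.23)(0.628)² = 0.6369 kg·m².
α = τ/I = 11.1/0.6369 = 17.43 rad/s².
θ = ½αt² = ½(17.43)(23.0)² = 4610 rad.
Revolutions = θ/(2π) = 733.6.

≈ 734 revolutions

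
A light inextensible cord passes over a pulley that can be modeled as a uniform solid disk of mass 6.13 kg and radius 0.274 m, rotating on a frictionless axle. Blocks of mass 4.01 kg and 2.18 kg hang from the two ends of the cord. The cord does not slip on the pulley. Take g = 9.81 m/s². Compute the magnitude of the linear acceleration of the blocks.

I = ½MR² = (1/2)(6.13)(0.274)² = 0.2301 kg·m².
Heavier block: m₁g − T₁ = m₁a. Lighter block: T₂ − m₂g = m₂a.
Pulley: (T₁ − T₂)R = Iα = I(a/R), so T₁ − T₂ = (I/R²)a = (1/2)M_p a = 3.065·a.
Adding the three: (m₁ − m₂)g = (m₁ + m₂ + 3.065)a, so a = (4.01 − 2.18)(9.81)/(4.01 + 2.18 + 3.065) = 1.940 m/s².

a ≈ 1.94 m/s²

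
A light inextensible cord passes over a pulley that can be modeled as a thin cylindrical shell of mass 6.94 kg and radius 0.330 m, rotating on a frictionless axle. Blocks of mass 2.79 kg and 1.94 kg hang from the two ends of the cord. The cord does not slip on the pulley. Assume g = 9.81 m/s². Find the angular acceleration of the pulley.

α ≈ 2.17 rad/s²

I = MR² = (6.94)(0.330)² = 0.7558 kg·m².
Heavier block: m₁g − T₁ = m₁a. Lighter block: T₂ − m₂g = m₂a.
Pulley: (T₁ − T₂)R = Iα = I(a/R), so T₁ − T₂ = (I/R²)a = 1·M_p a = 6.940·a.
Adding the three: (m₁ − m₂)g = (m₁ + m₂ + 6.940)a, so a = (2.79 − 1.94)(9.81)/(2.79 + 1.94 + 6.940) = 0.7145 m/s².
α = a/R = 0.7145/0.330 = 2.165 rad/s².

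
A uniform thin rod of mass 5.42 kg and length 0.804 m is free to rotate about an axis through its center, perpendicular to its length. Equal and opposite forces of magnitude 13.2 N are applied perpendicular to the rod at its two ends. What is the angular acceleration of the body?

I = (1/12)ML² = (1/12)(5.42)(0.804)² = 0.2920 kg·m².
The couple gives τ = F·(L/2) + F·(L/2) = F L = (13.2)(0.804) = 10.61 N·m.
Newton's second law for rotation, τ = Iα, gives α = τ/I = 10.61/0.2920 = 36.35 rad/s².

α ≈ 36.3 rad/s²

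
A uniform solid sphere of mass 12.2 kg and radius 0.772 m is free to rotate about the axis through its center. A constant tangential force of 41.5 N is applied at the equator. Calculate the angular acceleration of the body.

I = (2/5)MR² = (2/5)(12.2)(0.772)² = 2.908 kg·m².
τ = F R = (41.5)(0.772) = 32.04 N·m.
From τ = Iα: α = 32.04/2.908 = 11.02 rad/s².

α ≈ 11.0 rad/s²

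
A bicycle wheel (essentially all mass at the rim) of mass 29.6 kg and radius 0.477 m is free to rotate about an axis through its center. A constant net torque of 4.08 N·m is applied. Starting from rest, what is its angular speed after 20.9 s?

ω ≈ 12.7 rad/s

I = MR² = (29.6)(0.477)² = 6.735 kg·m².
α = τ/I = 4.08/6.735 = 0.6058 rad/s².
ω = ω₀ + αt = 0 + (0.6058)(20.9) = 12.66 rad/s.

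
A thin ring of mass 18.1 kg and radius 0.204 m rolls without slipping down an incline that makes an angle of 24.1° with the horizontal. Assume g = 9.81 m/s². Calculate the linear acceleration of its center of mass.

Translation along the incline: Mg sinθ − f = Ma.
Rotation about the center: fR = Iα with I = MR². No-slip gives a = αR, so f = (I/R²)a = M a.
Substituting: Mg sinθ = (1 + 1.000)Ma, so a = g sinθ/(1 + 1.000) = (9.81) sin 24.1° / 2.000 = 2.003 m/s².

a ≈ 2.00 m/s²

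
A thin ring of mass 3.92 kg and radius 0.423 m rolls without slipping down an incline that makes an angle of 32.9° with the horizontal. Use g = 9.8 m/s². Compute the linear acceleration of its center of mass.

Translation along the incline: Mg sinθ − f = Ma.
Rotation about the center: fR = Iα with I = MR². No-slip gives a = αR, so f = (I/R²)a = M a.
Substituting: Mg sinθ = (1 + 1.000)Ma, so a = g sinθ/(1 + 1.000) = (9.8) sin 32.9° / 2.000 = 2.662 m/s².

a ≈ 2.66 m/s²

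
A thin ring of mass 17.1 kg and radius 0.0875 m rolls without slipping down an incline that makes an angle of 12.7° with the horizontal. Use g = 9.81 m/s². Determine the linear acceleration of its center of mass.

Translation along the incline: Mg sinθ − f = Ma.
Rotation about the center: fR = Iα with I = MR². No-slip gives a = αR, so f = (I/R²)a = M a.
Substituting: Mg sinθ = (1 + 1.000)Ma, so a = g sinθ/(1 + 1.000) = (9.81) sin 12.7° / 2.000 = 1.078 m/s².

a ≈ 1.08 m/s²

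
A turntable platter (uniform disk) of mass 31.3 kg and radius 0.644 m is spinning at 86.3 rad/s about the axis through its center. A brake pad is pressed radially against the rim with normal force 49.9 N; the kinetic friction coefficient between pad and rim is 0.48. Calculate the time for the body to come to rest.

t ≈ 36.3 s

I = ½MR² = (1/2)(31.3)(0.644)² = 6.491 kg·m².
Friction force f = μN = (0.48)(49.9) = 23.95 N at the rim; torque magnitude τ = fR = 15.43 N·m, opposing ω.
|α| = τ/I = 15.43/6.491 = 2.377 rad/s² (deceleration).
0 = ω₀ − |α|t ⇒ t = ω₀/|α| = 86.3/2.377 = 36.31 s.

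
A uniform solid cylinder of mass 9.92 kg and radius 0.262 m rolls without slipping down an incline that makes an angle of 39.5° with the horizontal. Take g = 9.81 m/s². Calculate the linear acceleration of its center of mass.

Translation along the incline: Mg sinθ − f = Ma.
Rotation about the center: fR = Iα with I = ½MR². No-slip gives a = αR, so f = (I/R²)a = (1/2)M a.
Substituting: Mg sinθ = (1 + 0.5000)Ma, so a = g sinθ/(1 + 0.5000) = (9.81) sin 39.5° / 1.500 = 4.160 m/s².

a ≈ 4.16 m/s²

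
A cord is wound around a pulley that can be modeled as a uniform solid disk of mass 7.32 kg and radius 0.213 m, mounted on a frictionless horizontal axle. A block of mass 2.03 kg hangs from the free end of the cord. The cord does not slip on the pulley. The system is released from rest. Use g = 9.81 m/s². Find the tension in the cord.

T ≈ 12.8 N

I = ½MR² = (1/2)(7.32)(0.213)² = 0.1661 kg·m².
Block: mg − T = ma. Pulley: TR = Iα. No-slip: a = αR, so T = (I/R²)a = 3.660·a.
Then mg = (m + 3.660)a, so a = (2.03)(9.81)/(2.03 + 3.660) = 3.500 m/s².
T = 3.660·a = 12.81 N.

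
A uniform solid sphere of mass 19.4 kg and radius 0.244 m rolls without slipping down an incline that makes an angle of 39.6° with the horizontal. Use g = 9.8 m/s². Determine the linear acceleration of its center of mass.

Translation along the incline: Mg sinθ − f = Ma.
Rotation about the center: fR = Iα with I = (2/5)MR². No-slip gives a = αR, so f = (I/R²)a = (2/5)M a.
Substituting: Mg sinθ = (1 + 0.4000)Ma, so a = g sinθ/(1 + 0.4000) = (9.8) sin 39.6° / 1.400 = 4.462 m/s².

a ≈ 4.46 m/s²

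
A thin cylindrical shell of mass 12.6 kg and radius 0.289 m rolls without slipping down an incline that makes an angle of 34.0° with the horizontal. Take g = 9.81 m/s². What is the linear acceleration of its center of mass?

Translation along the incline: Mg sinθ − f = Ma.
Rotation about the center: fR = Iα with I = MR². No-slip gives a = αR, so f = (I/R²)a = M a.
Substituting: Mg sinθ = (1 + 1.000)Ma, so a = g sinθ/(1 + 1.000) = (9.81) sin 34.0° / 2.000 = 2.743 m/s².

a ≈ 2.74 m/s²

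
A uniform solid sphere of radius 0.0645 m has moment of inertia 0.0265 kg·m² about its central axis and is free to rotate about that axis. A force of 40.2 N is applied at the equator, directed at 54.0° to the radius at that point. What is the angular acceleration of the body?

α ≈ 79.2 rad/s²

Only the tangential component produces torque: τ = F R sinθ = (40.2)(0.0645) sin 54.0° = 2.098 N·m.
From τ = Iα: α = 2.098/0.02650 = 79.16 rad/s².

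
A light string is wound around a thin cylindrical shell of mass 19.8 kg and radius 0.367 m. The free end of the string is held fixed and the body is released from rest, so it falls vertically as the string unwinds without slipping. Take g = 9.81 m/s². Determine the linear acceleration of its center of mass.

a ≈ 4.91 m/s²

Translation: Mg − T = Ma. Rotation about the center: TR = Iα with I = MR².
With a = αR: T = (I/R²)a = M a, so Mg = (1 + 1.000)Ma.
a = g/(1 + 1.000) = 9.81/2.000 = 4.905 m/s².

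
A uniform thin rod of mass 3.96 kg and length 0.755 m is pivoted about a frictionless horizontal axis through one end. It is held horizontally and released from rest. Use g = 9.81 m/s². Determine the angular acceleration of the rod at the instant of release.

About the pivot, I = (1/3)ML² = (1/3)(3.96)(0.755)² = 0.7524 kg·m².
The weight acts at the center, a distance L/2 = 0.3775 m from the pivot; τ = Mg(L/2) = 14.66 N·m.
α = τ/I = 14.66/0.7524 = 19.49 rad/s².
(Equivalently α = (3g/(2L)) = 19.49 rad/s².)

α ≈ 19.5 rad/s²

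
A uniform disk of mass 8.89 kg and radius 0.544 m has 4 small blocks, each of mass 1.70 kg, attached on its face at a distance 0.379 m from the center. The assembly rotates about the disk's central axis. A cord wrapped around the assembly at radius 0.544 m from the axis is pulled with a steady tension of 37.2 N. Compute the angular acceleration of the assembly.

I_disk = ½MR² = ½(8.89)(0.544)² = 1.315 kg·m².
I_blocks = 4·m·r² = 4(1.70)(0.379)² = 0.9768 kg·m².
Total I = 2.292 kg·m².
τ = F r = (37.2)(0.544) = 20.24 N·m.
α = τ/I = 20.24/2.292 = 8.829 rad/s².

α ≈ 8.83 rad/s²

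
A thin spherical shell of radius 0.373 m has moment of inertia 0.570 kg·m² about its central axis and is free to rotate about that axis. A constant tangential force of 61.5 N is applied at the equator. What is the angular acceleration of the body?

τ = F R = (61.5)(0.373) = 22.94 N·m.
Newton's second law for rotation, τ = Iα, gives α = τ/I = 22.94/0.5700 = 40.24 rad/s².

α ≈ 40.2 rad/s²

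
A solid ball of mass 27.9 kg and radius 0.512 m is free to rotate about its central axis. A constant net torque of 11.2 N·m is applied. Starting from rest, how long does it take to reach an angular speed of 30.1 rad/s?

t ≈ 7.86 s

I = (2/5)MR² = (2/5)(27.9)(0.512)² = 2.926 kg·m².
α = τ/I = 11.2/2.926 = 3.828 rad/s².
ω = αt ⇒ t = ω/α = 30.1/3.828 = 7.862 s.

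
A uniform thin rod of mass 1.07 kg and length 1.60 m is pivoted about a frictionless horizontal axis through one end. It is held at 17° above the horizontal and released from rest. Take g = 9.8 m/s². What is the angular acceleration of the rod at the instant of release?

About the pivot, I = (1/3)ML² = (1/3)(1.07)(1.60)² = 0.9131 kg·m².
The weight acts at the center, a distance L/2 = 0.8000 m from the pivot; τ = Mg(L/2) cos 17° = 8.022 N·m.
α = τ/I = 8.022/0.9131 = 8.786 rad/s².

α ≈ 8.79 rad/s²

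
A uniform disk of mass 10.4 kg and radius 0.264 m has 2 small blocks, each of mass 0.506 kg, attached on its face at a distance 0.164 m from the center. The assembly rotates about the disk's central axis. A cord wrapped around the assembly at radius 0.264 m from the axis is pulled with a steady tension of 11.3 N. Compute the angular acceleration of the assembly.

α ≈ 7.66 rad/s²

I_disk = ½MR² = ½(10.4)(0.264)² = 0.3624 kg·m².
I_blocks = 2·m·r² = 2(0.506)(0.164)² = 0.02722 kg·m².
Total I = 0.3896 kg·m².
τ = F r = (11.3)(0.264) = 2.983 N·m.
α = τ/I = 2.983/0.3896 = 7.656 rad/s².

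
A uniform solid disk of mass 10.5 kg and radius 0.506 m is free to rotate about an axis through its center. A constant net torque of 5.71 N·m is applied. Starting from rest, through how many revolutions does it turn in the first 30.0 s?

≈ 304 revolutions

I = ½MR² = (1/2)(10.5)(0.506)² = 1.344 kg·m².
α = τ/I = 5.71/1.344 = 4.248 rad/s².
θ = ½αt² = ½(4.248)(30.0)² = 1912 rad.
Revolutions = θ/(2π) = 304.2.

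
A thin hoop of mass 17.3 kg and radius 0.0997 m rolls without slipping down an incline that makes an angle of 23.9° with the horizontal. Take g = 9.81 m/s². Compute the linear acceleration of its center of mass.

a ≈ 1.99 m/s²

Translation along the incline: Mg sinθ − f = Ma.
Rotation about the center: fR = Iα with I = MR². No-slip gives a = αR, so f = (I/R²)a = M a.
Substituting: Mg sinθ = (1 + 1.000)Ma, so a = g sinθ/(1 + 1.000) = (9.81) sin 23.9° / 2.000 = 1.987 m/s².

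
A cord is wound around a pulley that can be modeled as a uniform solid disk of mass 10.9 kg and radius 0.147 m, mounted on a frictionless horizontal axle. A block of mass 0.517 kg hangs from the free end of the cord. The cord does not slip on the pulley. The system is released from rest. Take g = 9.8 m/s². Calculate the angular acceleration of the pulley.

I = ½MR² = (1/2)(10.9)(0.147)² = 0.1178 kg·m².
Block: mg − T = ma. Pulley: TR = Iα. No-slip: a = αR, so T = (I/R²)a = 5.450·a.
Then mg = (m + 5.450)a, so a = (0.517)(9.8)/(0.517 + 5.450) = 0.8491 m/s².
α = a/R = 0.8491/0.147 = 5.776 rad/s².

α ≈ 5.78 rad/s²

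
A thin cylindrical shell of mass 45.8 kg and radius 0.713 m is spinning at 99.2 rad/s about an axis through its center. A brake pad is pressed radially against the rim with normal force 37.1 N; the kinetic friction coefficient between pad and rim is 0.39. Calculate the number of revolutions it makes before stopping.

≈ 1770 revolutions

I = MR² = (45.8)(0.713)² = 23.28 kg·m².
Friction force f = μN = (0.39)(37.1) = 14.47 N at the rim; torque magnitude τ = fR = 10.32 N·m, opposing ω.
|α| = τ/I = 10.32/23.28 = 0.4431 rad/s² (deceleration).
ω² = ω₀² − 2|α|θ with ω = 0 ⇒ θ = ω₀²/(2|α|) = 11100 rad = 1767 rev.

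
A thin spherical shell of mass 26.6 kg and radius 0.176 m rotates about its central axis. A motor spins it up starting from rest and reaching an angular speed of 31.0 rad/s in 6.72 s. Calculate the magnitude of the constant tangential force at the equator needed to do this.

F ≈ 14.4 N

I = (2/3)MR² = (2/3)(26.6)(0.176)² = 0.5493 kg·m².
α = Δω/Δt = (31.0 − 0)/6.72 = 4.613 rad/s².
The required torque is τ = Iα = (0.5493)(4.613) = 2.534 N·m.
A tangential force at the equator gives τ = FR, so F = τ/R = 2.534/0.176 = 14.40 N.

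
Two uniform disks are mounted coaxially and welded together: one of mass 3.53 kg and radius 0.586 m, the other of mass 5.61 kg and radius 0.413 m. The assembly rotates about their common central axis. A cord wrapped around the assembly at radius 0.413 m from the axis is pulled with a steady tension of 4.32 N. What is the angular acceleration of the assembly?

α ≈ 1.65 rad/s²

I = ½M₁R₁² + ½M₂R₂² = ½(3.53)(0.586)² + ½(5.61)(0.413)² = 1.085 kg·m².
τ = F r = (4.32)(0.413) = 1.784 N·m.
α = τ/I = 1.784/1.085 = 1.645 rad/s².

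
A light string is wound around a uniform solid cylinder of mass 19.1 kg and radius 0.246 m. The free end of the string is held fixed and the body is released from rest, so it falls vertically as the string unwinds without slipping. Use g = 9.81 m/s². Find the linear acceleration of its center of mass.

a ≈ 6.54 m/s²

Translation: Mg − T = Ma. Rotation about the center: TR = Iα with I = ½MR².
With a = αR: T = (I/R²)a = (1/2)M a, so Mg = (1 + 0.5000)Ma.
a = g/(1 + 0.5000) = 9.81/1.500 = 6.540 m/s².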